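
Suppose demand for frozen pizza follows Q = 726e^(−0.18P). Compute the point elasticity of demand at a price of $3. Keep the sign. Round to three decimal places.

At P = 3, Q = 423.075.
dQ/dP = −0.18·726e^(−0.18P) = −0.18Q = -76.154.
ε = (dQ/dP)(P/Q) = (-76.154)(3/423.075).

-0.540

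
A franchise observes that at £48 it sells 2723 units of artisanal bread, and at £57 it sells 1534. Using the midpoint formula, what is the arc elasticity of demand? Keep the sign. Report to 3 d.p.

ΔQ = 1534 − 2723 = -1189; ΔP = 57 − 48 = 9.
Midpoints: P̄ = 52.50, Q̄ = 2128.5.
ε = (ΔQ/ΔP)(P̄/Q̄) = (-1189/9)(52.50/2128.5).

-3.259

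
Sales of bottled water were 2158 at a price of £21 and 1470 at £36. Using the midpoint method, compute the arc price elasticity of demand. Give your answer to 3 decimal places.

-0.721

ΔQ = 1470 − 2158 = -688; ΔP = 36 − 21 = 15.
Midpoints: P̄ = 28.50, Q̄ = 1814.0.
ε = (ΔQ/ΔP)(P̄/Q̄) = (-688/15)(28.50/1814.0).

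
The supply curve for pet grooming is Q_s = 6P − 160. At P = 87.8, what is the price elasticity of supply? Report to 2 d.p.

1.44

At P = 87.8, Q_s = 366.80.
dQ_s/dP = 6.
ε_s = (dQ_s/dP)(P/Q_s) = (6)(87.8/366.80).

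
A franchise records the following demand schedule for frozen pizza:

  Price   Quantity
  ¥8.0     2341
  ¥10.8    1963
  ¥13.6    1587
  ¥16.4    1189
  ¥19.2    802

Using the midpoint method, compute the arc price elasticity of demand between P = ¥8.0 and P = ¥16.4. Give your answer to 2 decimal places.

-0.95

At P = 8.0, Q = 2341; at P = 16.4, Q = 1189.
ΔQ = -1152, ΔP = 8.4. Midpoints: P̄ = 12.20, Q̄ = 1765.0.
ε = (ΔQ/ΔP)(P̄/Q̄) = (-1152/8.4)(12.20/1765.0).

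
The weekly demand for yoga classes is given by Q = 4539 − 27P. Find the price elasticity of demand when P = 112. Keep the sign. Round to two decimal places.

At P = 112, Q = 1515.
dQ/dP = −27.
ε = (dQ/dP)(P/Q) = (-27)(112/1515).

-2.00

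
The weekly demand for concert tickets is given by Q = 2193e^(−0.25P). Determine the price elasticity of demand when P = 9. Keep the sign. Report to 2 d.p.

At P = 9, Q = 231.140.
dQ/dP = −0.25·2193e^(−0.25P) = −0.25Q = -57.785.
ε = (dQ/dP)(P/Q) = (-57.785)(9/231.140).

-2.25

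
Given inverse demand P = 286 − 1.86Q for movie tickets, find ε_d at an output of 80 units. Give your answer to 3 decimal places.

At Q = 80, P = 286 − 1.86(80) = 137.20.
dP/dQ = −1.86, so dQ/dP = 1/(−1.86) = -0.538.
ε = (dQ/dP)(P/Q) = (-0.538)(137.20/80).

-0.922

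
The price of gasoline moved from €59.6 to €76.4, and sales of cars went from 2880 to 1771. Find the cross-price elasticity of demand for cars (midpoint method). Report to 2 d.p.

-1.93

ΔQ_x = 1771 − 2880 = -1109; ΔP_y = 76.4 − 59.6 = 16.8.
Midpoints: P̄_y = 68.00, Q̄_x = 2325.5.
ε_xy = (ΔQ_x/ΔP_y)(P̄_y/Q̄_x) = (-1109/16.8)(68.00/2325.5).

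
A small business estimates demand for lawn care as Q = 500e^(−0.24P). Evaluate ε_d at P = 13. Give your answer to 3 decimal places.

-3.120

At P = 13, Q = 22.079.
dQ/dP = −0.24·500e^(−0.24P) = −0.24Q = -5.299.
ε = (dQ/dP)(P/Q) = (-5.299)(13/22.079).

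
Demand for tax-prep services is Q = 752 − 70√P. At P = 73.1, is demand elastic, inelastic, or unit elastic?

elastic

Q = 153.510, dQ/dP = -4.094.
ε = (dQ/dP)(P/Q) ≈ -1.949.
|ε| = 1.95 > 1.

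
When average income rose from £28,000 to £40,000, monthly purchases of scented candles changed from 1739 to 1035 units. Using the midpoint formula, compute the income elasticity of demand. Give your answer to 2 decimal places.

-1.44

ΔQ = -704, ΔI = 12000. Midpoints: Ī = 34,000, Q̄ = 1387.0.
ε_I = (ΔQ/ΔI)(Ī/Q̄) = (-704/12000)(34000/1387.0).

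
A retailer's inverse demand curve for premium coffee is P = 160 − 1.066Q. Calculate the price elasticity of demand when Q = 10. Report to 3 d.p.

-14.009

At Q = 10, P = 160 − 1.066(10) = 149.34.
dP/dQ = −1.066, so dQ/dP = 1/(−1.066) = -0.938.
ε = (dQ/dP)(P/Q) = (-0.938)(149.34/10).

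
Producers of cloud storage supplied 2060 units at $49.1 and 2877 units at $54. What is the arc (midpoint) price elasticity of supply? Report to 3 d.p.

ΔQ = 2877 − 2060 = 817; ΔP = 54 − 49.1 = 4.9.
Midpoints: P̄ = 51.55, Q̄ = 2468.5.
ε_s = (ΔQ/ΔP)(P̄/Q̄) = (817/4.9)(51.55/2468.5).

3.482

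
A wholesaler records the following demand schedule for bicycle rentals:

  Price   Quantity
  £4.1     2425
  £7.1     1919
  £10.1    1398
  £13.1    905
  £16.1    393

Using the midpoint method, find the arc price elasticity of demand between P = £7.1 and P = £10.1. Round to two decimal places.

At P = 7.1, Q = 1919; at P = 10.1, Q = 1398.
ΔQ = -521, ΔP = 3.0. Midpoints: P̄ = 8.60, Q̄ = 1658.5.
ε = (ΔQ/ΔP)(P̄/Q̄) = (-521/3.0)(8.60/1658.5).

-0.90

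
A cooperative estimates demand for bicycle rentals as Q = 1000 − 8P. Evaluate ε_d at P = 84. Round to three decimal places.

At P = 84, Q = 328.
dQ/dP = −8.
ε = (dQ/dP)(P/Q) = (-8)(84/328).

-2.049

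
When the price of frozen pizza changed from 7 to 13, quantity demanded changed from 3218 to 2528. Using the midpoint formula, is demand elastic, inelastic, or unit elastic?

inelastic

Arc ε ≈ -0.400.
|ε| = 0.40 < 1.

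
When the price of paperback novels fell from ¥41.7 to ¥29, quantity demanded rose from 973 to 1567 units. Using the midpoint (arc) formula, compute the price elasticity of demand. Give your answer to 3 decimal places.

ΔQ = 1567 − 973 = 594; ΔP = 29 − 41.7 = -12.7.
Midpoints: P̄ = 35.35, Q̄ = 1270.0.
ε = (ΔQ/ΔP)(P̄/Q̄) = (594/-12.7)(35.35/1270.0).

-1.302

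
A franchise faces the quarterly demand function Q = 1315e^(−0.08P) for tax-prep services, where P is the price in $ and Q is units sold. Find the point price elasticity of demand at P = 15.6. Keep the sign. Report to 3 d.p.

At P = 15.6, Q = 377.508.
dQ/dP = −0.08·1315e^(−0.08P) = −0.08Q = -30.201.
ε = (dQ/dP)(P/Q) = (-30.201)(15.6/377.508).

-1.248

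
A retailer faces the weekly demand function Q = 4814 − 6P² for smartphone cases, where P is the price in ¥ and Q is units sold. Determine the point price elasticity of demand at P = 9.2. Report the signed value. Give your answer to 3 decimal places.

-0.236

At P = 9.2, Q = 4306.160.
dQ/dP = −12P = -110.400.
ε = (dQ/dP)(P/Q) = (-110.400)(9.2/4306.160).
|ε| < 1, so demand is inelastic at this price.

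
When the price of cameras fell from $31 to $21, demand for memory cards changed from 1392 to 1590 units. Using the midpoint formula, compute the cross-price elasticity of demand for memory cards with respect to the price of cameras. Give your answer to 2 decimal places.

ΔQ_x = 1590 − 1392 = 198; ΔP_y = 21 − 31 = -10.
Midpoints: P̄_y = 26.00, Q̄_x = 1491.0.
ε_xy = (ΔQ_x/ΔP_y)(P̄_y/Q̄_x) = (198/-10)(26.00/1491.0).

-0.35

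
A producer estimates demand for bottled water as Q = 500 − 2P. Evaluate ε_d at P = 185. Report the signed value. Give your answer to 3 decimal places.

At P = 185, Q = 130.
dQ/dP = −2.
ε = (dQ/dP)(P/Q) = (-2)(185/130).
|ε| > 1, so demand is elastic at this price.

-2.846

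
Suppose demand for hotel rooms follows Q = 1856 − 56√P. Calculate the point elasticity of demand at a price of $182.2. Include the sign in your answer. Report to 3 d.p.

At P = 182.2, Q = 1100.104.
dQ/dP = −56/(2√P) = -2.074.
ε = (dQ/dP)(P/Q) = (-2.074)(182.2/1100.104).
|ε| < 1, so demand is inelastic at this price.

-0.344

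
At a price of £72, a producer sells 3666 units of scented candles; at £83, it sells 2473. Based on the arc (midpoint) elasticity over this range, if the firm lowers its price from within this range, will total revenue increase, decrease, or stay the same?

Arc ε = (-1193/11)(77.50/3069.5) ≈ -2.738.
|ε| = 2.74 > 1, so demand is elastic. A price cut therefore raises total revenue.

increase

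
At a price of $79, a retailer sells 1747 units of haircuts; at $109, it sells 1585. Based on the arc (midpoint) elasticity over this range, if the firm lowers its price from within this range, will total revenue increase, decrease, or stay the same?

decrease

Arc ε = (-162/30)(94.00/1666.0) ≈ -0.305.
|ε| = 0.30 < 1, so demand is inelastic. A price cut therefore reduces total revenue.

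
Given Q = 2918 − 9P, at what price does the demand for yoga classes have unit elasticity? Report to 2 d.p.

For linear demand Q = a − bP, ε = −bP/(a − bP). |ε| = 1 when bP = a − bP, i.e. P = a/(2b).
P = 2918/(2·9) = 2918/18 = 162.1111.

162.11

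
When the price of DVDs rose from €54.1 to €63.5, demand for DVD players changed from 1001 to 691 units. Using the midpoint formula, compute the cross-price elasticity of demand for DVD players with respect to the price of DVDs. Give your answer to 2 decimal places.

-2.29

ΔQ_x = 691 − 1001 = -310; ΔP_y = 63.5 − 54.1 = 9.4.
Midpoints: P̄_y = 58.80, Q̄_x = 846.0.
ε_xy = (ΔQ_x/ΔP_y)(P̄_y/Q̄_x) = (-310/9.4)(58.80/846.0).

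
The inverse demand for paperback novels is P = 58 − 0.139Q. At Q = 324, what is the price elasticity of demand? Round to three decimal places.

At Q = 324, P = 58 − 0.139(324) = 12.96.
dP/dQ = −0.139, so dQ/dP = 1/(−0.139) = -7.194.
ε = (dQ/dP)(P/Q) = (-7.194)(12.96/324).

-0.288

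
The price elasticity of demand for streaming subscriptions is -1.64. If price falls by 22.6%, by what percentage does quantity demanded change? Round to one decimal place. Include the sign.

37.1%

%ΔQ ≈ ε × %ΔP = (-1.64)(-22.6%) = 37.06%.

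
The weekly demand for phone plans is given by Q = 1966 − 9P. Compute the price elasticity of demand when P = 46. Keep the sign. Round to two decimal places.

-0.27

At P = 46, Q = 1552.
dQ/dP = −9.
ε = (dQ/dP)(P/Q) = (-9)(46/1552).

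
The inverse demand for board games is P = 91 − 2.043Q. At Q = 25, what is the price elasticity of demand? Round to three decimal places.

At Q = 25, P = 91 − 2.043(25) = 39.92.
dP/dQ = −2.043, so dQ/dP = 1/(−2.043) = -0.489.
ε = (dQ/dP)(P/Q) = (-0.489)(39.92/25).

-0.782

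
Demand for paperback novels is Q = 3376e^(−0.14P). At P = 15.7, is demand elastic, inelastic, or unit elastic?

elastic

Q = 374.820, dQ/dP = -52.475.
ε = (dQ/dP)(P/Q) ≈ -2.198.
|ε| = 2.20 > 1.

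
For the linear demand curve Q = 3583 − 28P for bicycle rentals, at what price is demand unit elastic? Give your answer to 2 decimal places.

63.98

For linear demand Q = a − bP, ε = −bP/(a − bP). |ε| = 1 when bP = a − bP, i.e. P = a/(2b).
P = 3583/(2·28) = 3583/56 = 63.9821.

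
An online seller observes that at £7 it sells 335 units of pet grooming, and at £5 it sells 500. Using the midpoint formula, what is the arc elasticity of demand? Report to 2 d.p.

ΔQ = 500 − 335 = 165; ΔP = 5 − 7 = -2.
Midpoints: P̄ = 6.00, Q̄ = 417.5.
ε = (ΔQ/ΔP)(P̄/Q̄) = (165/-2)(6.00/417.5).

-1.19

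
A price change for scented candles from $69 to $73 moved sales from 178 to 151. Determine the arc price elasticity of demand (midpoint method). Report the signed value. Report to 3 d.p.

ΔQ = 151 − 178 = -27; ΔP = 73 − 69 = 4.
Midpoints: P̄ = 71.00, Q̄ = 164.5.
ε = (ΔQ/ΔP)(P̄/Q̄) = (-27/4)(71.00/164.5).

-2.913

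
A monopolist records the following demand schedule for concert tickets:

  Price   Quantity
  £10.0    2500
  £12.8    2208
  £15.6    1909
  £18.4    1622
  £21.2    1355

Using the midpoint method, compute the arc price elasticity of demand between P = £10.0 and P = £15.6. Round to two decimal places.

-0.61

At P = 10.0, Q = 2500; at P = 15.6, Q = 1909.
ΔQ = -591, ΔP = 5.6. Midpoints: P̄ = 12.80, Q̄ = 2204.5.
ε = (ΔQ/ΔP)(P̄/Q̄) = (-591/5.6)(12.80/2204.5).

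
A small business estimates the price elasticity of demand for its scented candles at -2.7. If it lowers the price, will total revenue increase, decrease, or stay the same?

|ε| = 2.70 > 1, so demand is elastic. A price cut therefore raises total revenue.

increase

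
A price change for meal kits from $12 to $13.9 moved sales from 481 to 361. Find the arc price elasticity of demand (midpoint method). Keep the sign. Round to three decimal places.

ΔQ = 361 − 481 = -120; ΔP = 13.9 − 12 = 1.9.
Midpoints: P̄ = 12.95, Q̄ = 421.0.
ε = (ΔQ/ΔP)(P̄/Q̄) = (-120/1.9)(12.95/421.0).

-1.943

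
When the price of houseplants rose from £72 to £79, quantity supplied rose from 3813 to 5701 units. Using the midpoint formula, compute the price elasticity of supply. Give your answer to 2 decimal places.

4.28

ΔQ = 5701 − 3813 = 1888; ΔP = 79 − 72 = 7.
Midpoints: P̄ = 75.50, Q̄ = 4757.0.
ε_s = (ΔQ/ΔP)(P̄/Q̄) = (1888/7)(75.50/4757.0).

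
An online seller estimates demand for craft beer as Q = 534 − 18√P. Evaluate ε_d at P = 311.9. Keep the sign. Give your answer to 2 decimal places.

At P = 311.9, Q = 216.108.
dQ/dP = −18/(2√P) = -0.510.
ε = (dQ/dP)(P/Q) = (-0.510)(311.9/216.108).

-0.74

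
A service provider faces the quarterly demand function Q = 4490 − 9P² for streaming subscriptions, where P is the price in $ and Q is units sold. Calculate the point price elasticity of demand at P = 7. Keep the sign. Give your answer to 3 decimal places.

-0.218

At P = 7, Q = 4049.
dQ/dP = −18P = -126.
ε = (dQ/dP)(P/Q) = (-126)(7/4049).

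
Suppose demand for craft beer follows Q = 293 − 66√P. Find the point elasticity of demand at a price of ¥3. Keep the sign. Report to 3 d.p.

-0.320

At P = 3, Q = 178.685.
dQ/dP = −66/(2√P) = -19.053.
ε = (dQ/dP)(P/Q) = (-19.053)(3/178.685).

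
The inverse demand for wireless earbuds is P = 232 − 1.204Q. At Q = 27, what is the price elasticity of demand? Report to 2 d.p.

At Q = 27, P = 232 − 1.204(27) = 199.49.
dP/dQ = −1.204, so dQ/dP = 1/(−1.204) = -0.831.
ε = (dQ/dP)(P/Q) = (-0.831)(199.49/27).

-6.14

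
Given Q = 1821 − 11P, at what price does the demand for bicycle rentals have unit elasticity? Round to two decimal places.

For linear demand Q = a − bP, ε = −bP/(a − bP). |ε| = 1 when bP = a − bP, i.e. P = a/(2b).
P = 1821/(2·11) = 1821/22 = 82.7727.

82.77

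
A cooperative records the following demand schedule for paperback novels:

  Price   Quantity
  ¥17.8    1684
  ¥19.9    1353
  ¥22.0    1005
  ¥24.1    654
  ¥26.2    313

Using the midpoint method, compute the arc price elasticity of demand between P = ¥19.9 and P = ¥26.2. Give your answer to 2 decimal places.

-4.57

At P = 19.9, Q = 1353; at P = 26.2, Q = 313.
ΔQ = -1040, ΔP = 6.3. Midpoints: P̄ = 23.05, Q̄ = 833.0.
ε = (ΔQ/ΔP)(P̄/Q̄) = (-1040/6.3)(23.05/833.0).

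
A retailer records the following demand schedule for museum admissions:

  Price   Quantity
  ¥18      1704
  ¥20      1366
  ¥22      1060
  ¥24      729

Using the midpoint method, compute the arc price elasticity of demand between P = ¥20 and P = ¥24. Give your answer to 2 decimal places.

At P = 20, Q = 1366; at P = 24, Q = 729.
ΔQ = -637, ΔP = 4. Midpoints: P̄ = 22.00, Q̄ = 1047.5.
ε = (ΔQ/ΔP)(P̄/Q̄) = (-637/4)(22.00/1047.5).

-3.34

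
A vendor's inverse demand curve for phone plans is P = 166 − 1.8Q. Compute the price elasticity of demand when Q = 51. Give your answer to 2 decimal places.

-0.81

At Q = 51, P = 166 − 1.8(51) = 74.20.
dP/dQ = −1.8, so dQ/dP = 1/(−1.8) = -0.556.
ε = (dQ/dP)(P/Q) = (-0.556)(74.20/51).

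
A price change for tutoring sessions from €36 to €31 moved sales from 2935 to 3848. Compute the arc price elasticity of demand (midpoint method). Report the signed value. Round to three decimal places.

-1.804

ΔQ = 3848 − 2935 = 913; ΔP = 31 − 36 = -5.
Midpoints: P̄ = 33.50, Q̄ = 3391.5.
ε = (ΔQ/ΔP)(P̄/Q̄) = (913/-5)(33.50/3391.5).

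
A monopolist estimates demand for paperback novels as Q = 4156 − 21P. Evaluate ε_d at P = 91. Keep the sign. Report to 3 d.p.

At P = 91, Q = 2245.
dQ/dP = −21.
ε = (dQ/dP)(P/Q) = (-21)(91/2245).

-0.851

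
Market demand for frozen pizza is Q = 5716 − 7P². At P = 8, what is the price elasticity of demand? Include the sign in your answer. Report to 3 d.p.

-0.170

At P = 8, Q = 5268.
dQ/dP = −14P = -112.
ε = (dQ/dP)(P/Q) = (-112)(8/5268).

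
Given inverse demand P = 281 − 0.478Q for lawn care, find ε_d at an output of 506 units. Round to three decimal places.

-0.162

At Q = 506, P = 281 − 0.478(506) = 39.13.
dP/dQ = −0.478, so dQ/dP = 1/(−0.478) = -2.092.
ε = (dQ/dP)(P/Q) = (-2.092)(39.13/506).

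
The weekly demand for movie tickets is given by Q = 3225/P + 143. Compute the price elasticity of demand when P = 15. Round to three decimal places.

-0.601

At P = 15, Q = 358.
dQ/dP = −3225/P² = -14.333.
ε = (dQ/dP)(P/Q) = (-14.333)(15/358).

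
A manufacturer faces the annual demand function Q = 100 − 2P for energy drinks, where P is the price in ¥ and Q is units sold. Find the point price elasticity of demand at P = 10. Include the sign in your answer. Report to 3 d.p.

At P = 10, Q = 80.
dQ/dP = −2.
ε = (dQ/dP)(P/Q) = (-2)(10/80).

-0.250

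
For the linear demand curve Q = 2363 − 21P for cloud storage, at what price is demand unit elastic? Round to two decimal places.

56.26

For linear demand Q = a − bP, ε = −bP/(a − bP). |ε| = 1 when bP = a − bP, i.e. P = a/(2b).
P = 2363/(2·21) = 2363/42 = 56.2619.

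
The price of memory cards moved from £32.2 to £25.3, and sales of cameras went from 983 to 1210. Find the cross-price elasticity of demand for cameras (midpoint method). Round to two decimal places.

-0.86

ΔQ_x = 1210 − 983 = 227; ΔP_y = 25.3 − 32.2 = -6.9.
Midpoints: P̄_y = 28.75, Q̄_x = 1096.5.
ε_xy = (ΔQ_x/ΔP_y)(P̄_y/Q̄_x) = (227/-6.9)(28.75/1096.5).
ε_xy < 0, so the goods are complements.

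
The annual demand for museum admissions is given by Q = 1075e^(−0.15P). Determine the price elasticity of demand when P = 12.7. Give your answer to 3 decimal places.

At P = 12.7, Q = 159.984.
dQ/dP = −0.15·1075e^(−0.15P) = −0.15Q = -23.998.
ε = (dQ/dP)(P/Q) = (-23.998)(12.7/159.984).
|ε| > 1, so demand is elastic at this price.

-1.905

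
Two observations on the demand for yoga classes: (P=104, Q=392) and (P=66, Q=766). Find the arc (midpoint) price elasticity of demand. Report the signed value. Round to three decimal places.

-1.445

ΔQ = 766 − 392 = 374; ΔP = 66 − 104 = -38.
Midpoints: P̄ = 85.00, Q̄ = 579.0.
ε = (ΔQ/ΔP)(P̄/Q̄) = (374/-38)(85.00/579.0).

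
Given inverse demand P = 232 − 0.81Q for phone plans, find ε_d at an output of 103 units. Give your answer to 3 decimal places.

-1.781

At Q = 103, P = 232 − 0.81(103) = 148.57.
dP/dQ = −0.81, so dQ/dP = 1/(−0.81) = -1.235.
ε = (dQ/dP)(P/Q) = (-1.235)(148.57/103).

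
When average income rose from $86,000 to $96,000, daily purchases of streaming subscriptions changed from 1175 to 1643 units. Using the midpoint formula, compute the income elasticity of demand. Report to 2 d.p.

3.02

ΔQ = 468, ΔI = 10000. Midpoints: Ī = 91,000, Q̄ = 1409.0.
ε_I = (ΔQ/ΔI)(Ī/Q̄) = (468/10000)(91000/1409.0).
ε_I > 0, so the good is normal.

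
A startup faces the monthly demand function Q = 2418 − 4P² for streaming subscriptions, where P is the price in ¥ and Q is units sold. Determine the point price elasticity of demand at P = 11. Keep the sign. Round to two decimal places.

At P = 11, Q = 1934.
dQ/dP = −8P = -88.
ε = (dQ/dP)(P/Q) = (-88)(11/1934).

-0.50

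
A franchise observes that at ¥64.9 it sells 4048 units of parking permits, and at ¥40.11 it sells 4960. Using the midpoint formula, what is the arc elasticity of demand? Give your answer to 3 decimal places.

ΔQ = 4960 − 4048 = 912; ΔP = 40.11 − 64.9 = -24.79.
Midpoints: P̄ = 52.51, Q̄ = 4504.0.
ε = (ΔQ/ΔP)(P̄/Q̄) = (912/-24.79)(52.51/4504.0).

-0.429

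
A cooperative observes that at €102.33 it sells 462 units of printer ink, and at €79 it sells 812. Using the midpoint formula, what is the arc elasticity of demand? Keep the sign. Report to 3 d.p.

ΔQ = 812 − 462 = 350; ΔP = 79 − 102.33 = -23.33.
Midpoints: P̄ = 90.66, Q̄ = 637.0.
ε = (ΔQ/ΔP)(P̄/Q̄) = (350/-23.33)(90.66/637.0).

-2.135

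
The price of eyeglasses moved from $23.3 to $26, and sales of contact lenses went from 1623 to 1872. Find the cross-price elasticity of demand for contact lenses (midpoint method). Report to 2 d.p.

ΔQ_x = 1872 − 1623 = 249; ΔP_y = 26 − 23.3 = 2.7.
Midpoints: P̄_y = 24.65, Q̄_x = 1747.5.
ε_xy = (ΔQ_x/ΔP_y)(P̄_y/Q̄_x) = (249/2.7)(24.65/1747.5).
ε_xy > 0, so the goods are substitutes.

1.30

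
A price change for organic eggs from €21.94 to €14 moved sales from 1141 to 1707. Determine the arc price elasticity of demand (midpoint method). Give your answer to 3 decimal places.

ΔQ = 1707 − 1141 = 566; ΔP = 14 − 21.94 = -7.94.
Midpoints: P̄ = 17.97, Q̄ = 1424.0.
ε = (ΔQ/ΔP)(P̄/Q̄) = (566/-7.94)(17.97/1424.0).

-0.900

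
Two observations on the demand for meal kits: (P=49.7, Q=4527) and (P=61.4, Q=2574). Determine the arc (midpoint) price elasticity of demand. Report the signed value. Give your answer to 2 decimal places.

-2.61

ΔQ = 2574 − 4527 = -1953; ΔP = 61.4 − 49.7 = 11.7.
Midpoints: P̄ = 55.55, Q̄ = 3550.5.
ε = (ΔQ/ΔP)(P̄/Q̄) = (-1953/11.7)(55.55/3550.5).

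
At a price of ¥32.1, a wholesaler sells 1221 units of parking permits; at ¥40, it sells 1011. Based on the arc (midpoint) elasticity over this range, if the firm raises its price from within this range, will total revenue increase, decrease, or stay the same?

increase

Arc ε = (-210/7.9)(36.05/1116.0) ≈ -0.859.
|ε| = 0.86 < 1, so demand is inelastic. A price rise therefore raises total revenue.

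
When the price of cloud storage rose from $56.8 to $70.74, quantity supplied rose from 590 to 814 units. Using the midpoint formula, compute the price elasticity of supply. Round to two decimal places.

ΔQ = 814 − 590 = 224; ΔP = 70.74 − 56.8 = 13.94.
Midpoints: P̄ = 63.77, Q̄ = 702.0.
ε_s = (ΔQ/ΔP)(P̄/Q̄) = (224/13.94)(63.77/702.0).

1.46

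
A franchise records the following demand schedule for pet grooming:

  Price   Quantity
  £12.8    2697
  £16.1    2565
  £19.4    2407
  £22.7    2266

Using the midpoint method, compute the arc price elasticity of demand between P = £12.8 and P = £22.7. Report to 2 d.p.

-0.31

At P = 12.8, Q = 2697; at P = 22.7, Q = 2266.
ΔQ = -431, ΔP = 9.9. Midpoints: P̄ = 17.75, Q̄ = 2481.5.
ε = (ΔQ/ΔP)(P̄/Q̄) = (-431/9.9)(17.75/2481.5).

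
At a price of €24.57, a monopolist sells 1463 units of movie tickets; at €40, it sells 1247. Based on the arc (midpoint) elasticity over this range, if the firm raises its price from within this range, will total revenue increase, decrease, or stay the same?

increase

Arc ε = (-216/15.43)(32.28/1355.0) ≈ -0.334.
|ε| = 0.33 < 1, so demand is inelastic. A price rise therefore raises total revenue.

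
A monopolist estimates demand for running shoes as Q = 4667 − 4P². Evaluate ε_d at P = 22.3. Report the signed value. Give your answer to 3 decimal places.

At P = 22.3, Q = 2677.840.
dQ/dP = −8P = -178.400.
ε = (dQ/dP)(P/Q) = (-178.400)(22.3/2677.840).
|ε| > 1, so demand is elastic at this price.

-1.486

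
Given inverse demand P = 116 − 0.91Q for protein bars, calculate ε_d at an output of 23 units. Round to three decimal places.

At Q = 23, P = 116 − 0.91(23) = 95.07.
dP/dQ = −0.91, so dQ/dP = 1/(−0.91) = -1.099.
ε = (dQ/dP)(P/Q) = (-1.099)(95.07/23).

-4.542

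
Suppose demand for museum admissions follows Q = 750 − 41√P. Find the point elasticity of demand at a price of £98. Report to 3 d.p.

-0.590

At P = 98, Q = 344.121.
dQ/dP = −41/(2√P) = -2.071.
ε = (dQ/dP)(P/Q) = (-2.071)(98/344.121).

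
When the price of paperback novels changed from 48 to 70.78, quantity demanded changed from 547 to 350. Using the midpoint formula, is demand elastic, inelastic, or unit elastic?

elastic

Arc ε ≈ -1.145.
|ε| = 1.15 > 1.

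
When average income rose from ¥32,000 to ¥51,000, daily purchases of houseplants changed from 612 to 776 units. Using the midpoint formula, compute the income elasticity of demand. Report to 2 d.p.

ΔQ = 164, ΔI = 19000. Midpoints: Ī = 41,500, Q̄ = 694.0.
ε_I = (ΔQ/ΔI)(Ī/Q̄) = (164/19000)(41500/694.0).

0.52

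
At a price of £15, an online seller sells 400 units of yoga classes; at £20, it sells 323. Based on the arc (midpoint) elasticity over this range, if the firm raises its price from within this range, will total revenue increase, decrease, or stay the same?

Arc ε = (-77/5)(17.50/361.5) ≈ -0.746.
|ε| = 0.75 < 1, so demand is inelastic. A price rise therefore raises total revenue.

increase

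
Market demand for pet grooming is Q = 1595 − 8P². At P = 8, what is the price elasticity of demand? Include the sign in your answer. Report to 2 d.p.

-0.95

At P = 8, Q = 1083.
dQ/dP = −16P = -128.
ε = (dQ/dP)(P/Q) = (-128)(8/1083).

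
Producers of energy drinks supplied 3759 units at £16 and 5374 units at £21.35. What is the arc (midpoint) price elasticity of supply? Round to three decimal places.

ΔQ = 5374 − 3759 = 1615; ΔP = 21.35 − 16 = 5.35.
Midpoints: P̄ = 18.68, Q̄ = 4566.5.
ε_s = (ΔQ/ΔP)(P̄/Q̄) = (1615/5.35)(18.68/4566.5).

1.235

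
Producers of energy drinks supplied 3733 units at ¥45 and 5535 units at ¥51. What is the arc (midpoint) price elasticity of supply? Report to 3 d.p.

ΔQ = 5535 − 3733 = 1802; ΔP = 51 − 45 = 6.
Midpoints: P̄ = 48.00, Q̄ = 4634.0.
ε_s = (ΔQ/ΔP)(P̄/Q̄) = (1802/6)(48.00/4634.0).

3.111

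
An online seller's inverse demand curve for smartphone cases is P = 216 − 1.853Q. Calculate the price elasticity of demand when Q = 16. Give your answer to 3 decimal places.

At Q = 16, P = 216 − 1.853(16) = 186.35.
dP/dQ = −1.853, so dQ/dP = 1/(−1.853) = -0.540.
ε = (dQ/dP)(P/Q) = (-0.540)(186.35/16).

-6.285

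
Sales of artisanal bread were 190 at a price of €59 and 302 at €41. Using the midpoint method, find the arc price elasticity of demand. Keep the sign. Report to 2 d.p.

ΔQ = 302 − 190 = 112; ΔP = 41 − 59 = -18.
Midpoints: P̄ = 50.00, Q̄ = 246.0.
ε = (ΔQ/ΔP)(P̄/Q̄) = (112/-18)(50.00/246.0).

-1.26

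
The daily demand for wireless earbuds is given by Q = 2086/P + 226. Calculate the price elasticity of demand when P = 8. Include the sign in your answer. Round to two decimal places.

At P = 8, Q = 486.750.
dQ/dP = −2086/P² = -32.594.
ε = (dQ/dP)(P/Q) = (-32.594)(8/486.750).

-0.54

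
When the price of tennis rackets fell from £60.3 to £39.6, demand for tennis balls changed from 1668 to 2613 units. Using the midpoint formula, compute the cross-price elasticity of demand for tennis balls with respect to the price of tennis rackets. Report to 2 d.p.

-1.07

ΔQ_x = 2613 − 1668 = 945; ΔP_y = 39.6 − 60.3 = -20.7.
Midpoints: P̄_y = 49.95, Q̄_x = 2140.5.
ε_xy = (ΔQ_x/ΔP_y)(P̄_y/Q̄_x) = (945/-20.7)(49.95/2140.5).
ε_xy < 0, so the goods are complements.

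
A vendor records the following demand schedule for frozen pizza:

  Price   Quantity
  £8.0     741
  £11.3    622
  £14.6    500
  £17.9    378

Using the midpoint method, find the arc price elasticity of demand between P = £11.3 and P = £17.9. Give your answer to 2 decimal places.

At P = 11.3, Q = 622; at P = 17.9, Q = 378.
ΔQ = -244, ΔP = 6.6. Midpoints: P̄ = 14.60, Q̄ = 500.0.
ε = (ΔQ/ΔP)(P̄/Q̄) = (-244/6.6)(14.60/500.0).

-1.08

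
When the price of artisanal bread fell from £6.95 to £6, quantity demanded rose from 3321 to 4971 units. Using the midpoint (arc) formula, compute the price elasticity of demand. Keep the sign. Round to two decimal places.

ΔQ = 4971 − 3321 = 1650; ΔP = 6 − 6.95 = -0.95.
Midpoints: P̄ = 6.47, Q̄ = 4146.0.
ε = (ΔQ/ΔP)(P̄/Q̄) = (1650/-0.95)(6.47/4146.0).

-2.71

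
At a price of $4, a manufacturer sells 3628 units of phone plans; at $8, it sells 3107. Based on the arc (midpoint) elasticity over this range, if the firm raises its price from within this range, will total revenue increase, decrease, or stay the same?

Arc ε = (-521/4)(6.00/3367.5) ≈ -0.232.
|ε| = 0.23 < 1, so demand is inelastic. A price rise therefore raises total revenue.

increase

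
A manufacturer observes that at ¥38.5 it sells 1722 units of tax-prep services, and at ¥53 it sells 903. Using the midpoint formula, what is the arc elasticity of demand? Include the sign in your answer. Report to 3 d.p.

ΔQ = 903 − 1722 = -819; ΔP = 53 − 38.5 = 14.5.
Midpoints: P̄ = 45.75, Q̄ = 1312.5.
ε = (ΔQ/ΔP)(P̄/Q̄) = (-819/14.5)(45.75/1312.5).

-1.969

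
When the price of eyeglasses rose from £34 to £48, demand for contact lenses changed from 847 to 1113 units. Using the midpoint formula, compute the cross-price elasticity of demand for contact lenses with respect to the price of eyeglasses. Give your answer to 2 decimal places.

0.79

ΔQ_x = 1113 − 847 = 266; ΔP_y = 48 − 34 = 14.
Midpoints: P̄_y = 41.00, Q̄_x = 980.0.
ε_xy = (ΔQ_x/ΔP_y)(P̄_y/Q̄_x) = (266/14)(41.00/980.0).
ε_xy > 0, so the goods are substitutes.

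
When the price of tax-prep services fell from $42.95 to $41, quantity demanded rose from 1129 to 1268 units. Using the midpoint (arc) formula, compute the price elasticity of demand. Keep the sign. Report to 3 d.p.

ΔQ = 1268 − 1129 = 139; ΔP = 41 − 42.95 = -1.95.
Midpoints: P̄ = 41.98, Q̄ = 1198.5.
ε = (ΔQ/ΔP)(P̄/Q̄) = (139/-1.95)(41.98/1198.5).

-2.497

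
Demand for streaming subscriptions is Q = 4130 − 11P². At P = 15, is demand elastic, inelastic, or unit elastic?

Q = 1655, dQ/dP = -330.
ε = (dQ/dP)(P/Q) ≈ -2.991.
|ε| = 2.99 > 1.

elastic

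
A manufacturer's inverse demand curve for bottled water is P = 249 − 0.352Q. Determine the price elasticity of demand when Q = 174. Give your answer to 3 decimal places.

-3.065

At Q = 174, P = 249 − 0.352(174) = 187.75.
dP/dQ = −0.352, so dQ/dP = 1/(−0.352) = -2.841.
ε = (dQ/dP)(P/Q) = (-2.841)(187.75/174).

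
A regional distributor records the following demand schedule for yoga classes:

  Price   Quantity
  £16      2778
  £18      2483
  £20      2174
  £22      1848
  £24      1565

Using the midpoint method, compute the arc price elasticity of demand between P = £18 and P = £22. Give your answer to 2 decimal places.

-1.47

At P = 18, Q = 2483; at P = 22, Q = 1848.
ΔQ = -635, ΔP = 4. Midpoints: P̄ = 20.00, Q̄ = 2165.5.
ε = (ΔQ/ΔP)(P̄/Q̄) = (-635/4)(20.00/2165.5).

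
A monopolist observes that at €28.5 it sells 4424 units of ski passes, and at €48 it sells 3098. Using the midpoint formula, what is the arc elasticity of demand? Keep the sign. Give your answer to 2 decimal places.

ΔQ = 3098 − 4424 = -1326; ΔP = 48 − 28.5 = 19.5.
Midpoints: P̄ = 38.25, Q̄ = 3761.0.
ε = (ΔQ/ΔP)(P̄/Q̄) = (-1326/19.5)(38.25/3761.0).

-0.69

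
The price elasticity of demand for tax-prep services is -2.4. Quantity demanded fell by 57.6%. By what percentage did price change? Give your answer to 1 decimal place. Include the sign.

24.0%

%ΔP ≈ %ΔQ / ε = (-57.6%)/(-2.4) = 24.00%.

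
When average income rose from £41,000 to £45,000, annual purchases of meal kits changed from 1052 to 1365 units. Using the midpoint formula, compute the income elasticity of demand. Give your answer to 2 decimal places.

2.78

ΔQ = 313, ΔI = 4000. Midpoints: Ī = 43,000, Q̄ = 1208.5.
ε_I = (ΔQ/ΔI)(Ī/Q̄) = (313/4000)(43000/1208.5).
ε_I > 0, so the good is normal.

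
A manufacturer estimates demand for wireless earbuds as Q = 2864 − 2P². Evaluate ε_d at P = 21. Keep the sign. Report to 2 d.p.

-0.89

At P = 21, Q = 1982.
dQ/dP = −4P = -84.
ε = (dQ/dP)(P/Q) = (-84)(21/1982).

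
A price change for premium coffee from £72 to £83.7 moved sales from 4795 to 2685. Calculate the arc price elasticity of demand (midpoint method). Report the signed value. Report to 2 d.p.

ΔQ = 2685 − 4795 = -2110; ΔP = 83.7 − 72 = 11.7.
Midpoints: P̄ = 77.85, Q̄ = 3740.0.
ε = (ΔQ/ΔP)(P̄/Q̄) = (-2110/11.7)(77.85/3740.0).

-3.75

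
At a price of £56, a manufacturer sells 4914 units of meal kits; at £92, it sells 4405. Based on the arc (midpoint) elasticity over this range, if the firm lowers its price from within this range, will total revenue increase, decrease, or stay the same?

Arc ε = (-509/36)(74.00/4659.5) ≈ -0.225.
|ε| = 0.22 < 1, so demand is inelastic. A price cut therefore reduces total revenue.

decrease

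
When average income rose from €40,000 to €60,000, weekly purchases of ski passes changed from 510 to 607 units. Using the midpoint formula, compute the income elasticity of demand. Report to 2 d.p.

ΔQ = 97, ΔI = 20000. Midpoints: Ī = 50,000, Q̄ = 558.5.
ε_I = (ΔQ/ΔI)(Ī/Q̄) = (97/20000)(50000/558.5).
ε_I > 0, so the good is normal.

0.43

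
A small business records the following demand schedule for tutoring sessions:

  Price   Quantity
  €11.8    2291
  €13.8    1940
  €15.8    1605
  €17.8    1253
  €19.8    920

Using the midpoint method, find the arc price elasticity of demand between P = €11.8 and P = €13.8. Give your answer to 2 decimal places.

-1.06

At P = 11.8, Q = 2291; at P = 13.8, Q = 1940.
ΔQ = -351, ΔP = 2.0. Midpoints: P̄ = 12.80, Q̄ = 2115.5.
ε = (ΔQ/ΔP)(P̄/Q̄) = (-351/2.0)(12.80/2115.5).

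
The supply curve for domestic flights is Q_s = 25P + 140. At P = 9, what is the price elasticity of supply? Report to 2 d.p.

At P = 9, Q_s = 365.
dQ_s/dP = 25.
ε_s = (dQ_s/dP)(P/Q_s) = (25)(9/365).

0.62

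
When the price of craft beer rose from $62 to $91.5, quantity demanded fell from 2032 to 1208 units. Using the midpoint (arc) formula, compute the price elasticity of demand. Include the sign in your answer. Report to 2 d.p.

-1.32

ΔQ = 1208 − 2032 = -824; ΔP = 91.5 − 62 = 29.5.
Midpoints: P̄ = 76.75, Q̄ = 1620.0.
ε = (ΔQ/ΔP)(P̄/Q̄) = (-824/29.5)(76.75/1620.0).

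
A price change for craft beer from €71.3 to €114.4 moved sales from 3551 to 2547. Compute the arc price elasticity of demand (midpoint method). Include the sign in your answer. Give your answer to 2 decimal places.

-0.71

ΔQ = 2547 − 3551 = -1004; ΔP = 114.4 − 71.3 = 43.1.
Midpoints: P̄ = 92.85, Q̄ = 3049.0.
ε = (ΔQ/ΔP)(P̄/Q̄) = (-1004/43.1)(92.85/3049.0).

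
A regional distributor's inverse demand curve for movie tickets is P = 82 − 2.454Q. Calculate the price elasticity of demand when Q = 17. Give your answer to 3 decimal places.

-0.966

At Q = 17, P = 82 − 2.454(17) = 40.28.
dP/dQ = −2.454, so dQ/dP = 1/(−2.454) = -0.407.
ε = (dQ/dP)(P/Q) = (-0.407)(40.28/17).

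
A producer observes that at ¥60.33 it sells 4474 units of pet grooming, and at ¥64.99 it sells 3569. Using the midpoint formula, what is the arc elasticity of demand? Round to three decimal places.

-3.026

ΔQ = 3569 − 4474 = -905; ΔP = 64.99 − 60.33 = 4.66.
Midpoints: P̄ = 62.66, Q̄ = 4021.5.
ε = (ΔQ/ΔP)(P̄/Q̄) = (-905/4.66)(62.66/4021.5).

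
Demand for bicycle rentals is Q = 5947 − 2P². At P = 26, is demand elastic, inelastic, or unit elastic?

Q = 4595, dQ/dP = -104.
ε = (dQ/dP)(P/Q) ≈ -0.588.
|ε| = 0.59 < 1.

inelastic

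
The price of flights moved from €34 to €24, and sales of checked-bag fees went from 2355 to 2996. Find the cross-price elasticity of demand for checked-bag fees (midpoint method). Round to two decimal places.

ΔQ_x = 2996 − 2355 = 641; ΔP_y = 24 − 34 = -10.
Midpoints: P̄_y = 29.00, Q̄_x = 2675.5.
ε_xy = (ΔQ_x/ΔP_y)(P̄_y/Q̄_x) = (641/-10)(29.00/2675.5).
ε_xy < 0, so the goods are complements.

-0.69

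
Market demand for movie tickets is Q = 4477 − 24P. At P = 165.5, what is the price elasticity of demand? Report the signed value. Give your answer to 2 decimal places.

-7.87

At P = 165.5, Q = 505.
dQ/dP = −24.
ε = (dQ/dP)(P/Q) = (-24)(165.5/505).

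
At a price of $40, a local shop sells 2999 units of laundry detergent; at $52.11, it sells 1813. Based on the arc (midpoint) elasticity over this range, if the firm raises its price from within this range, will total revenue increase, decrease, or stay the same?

decrease

Arc ε = (-1186/12.11)(46.05/2406.0) ≈ -1.875.
|ε| = 1.87 > 1, so demand is elastic. A price rise therefore reduces total revenue.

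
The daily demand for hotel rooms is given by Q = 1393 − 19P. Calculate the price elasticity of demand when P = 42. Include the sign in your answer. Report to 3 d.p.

At P = 42, Q = 595.
dQ/dP = −19.
ε = (dQ/dP)(P/Q) = (-19)(42/595).

-1.341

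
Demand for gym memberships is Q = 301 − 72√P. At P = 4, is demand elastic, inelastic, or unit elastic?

Q = 157, dQ/dP = -18.
ε = (dQ/dP)(P/Q) ≈ -0.459.
|ε| = 0.46 < 1.

inelastic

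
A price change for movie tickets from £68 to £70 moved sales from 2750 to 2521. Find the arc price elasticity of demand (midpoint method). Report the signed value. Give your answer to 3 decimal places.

-2.998

ΔQ = 2521 − 2750 = -229; ΔP = 70 − 68 = 2.
Midpoints: P̄ = 69.00, Q̄ = 2635.5.
ε = (ΔQ/ΔP)(P̄/Q̄) = (-229/2)(69.00/2635.5).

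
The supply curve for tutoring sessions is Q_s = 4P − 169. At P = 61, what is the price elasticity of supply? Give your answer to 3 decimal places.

At P = 61, Q_s = 75.
dQ_s/dP = 4.
ε_s = (dQ_s/dP)(P/Q_s) = (4)(61/75).

3.253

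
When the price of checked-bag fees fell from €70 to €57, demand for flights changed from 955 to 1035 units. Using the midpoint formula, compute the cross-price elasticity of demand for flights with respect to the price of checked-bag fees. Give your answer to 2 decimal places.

ΔQ_x = 1035 − 955 = 80; ΔP_y = 57 − 70 = -13.
Midpoints: P̄_y = 63.50, Q̄_x = 995.0.
ε_xy = (ΔQ_x/ΔP_y)(P̄_y/Q̄_x) = (80/-13)(63.50/995.0).

-0.39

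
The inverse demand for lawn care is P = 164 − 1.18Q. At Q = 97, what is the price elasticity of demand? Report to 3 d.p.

At Q = 97, P = 164 − 1.18(97) = 49.54.
dP/dQ = −1.18, so dQ/dP = 1/(−1.18) = -0.847.
ε = (dQ/dP)(P/Q) = (-0.847)(49.54/97).

-0.433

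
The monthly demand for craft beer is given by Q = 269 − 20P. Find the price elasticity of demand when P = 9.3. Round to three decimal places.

-2.241

At P = 9.3, Q = 83.
dQ/dP = −20.
ε = (dQ/dP)(P/Q) = (-20)(9.3/83).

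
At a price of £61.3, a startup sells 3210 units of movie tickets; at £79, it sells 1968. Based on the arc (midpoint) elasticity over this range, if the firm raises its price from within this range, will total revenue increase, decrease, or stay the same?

decrease

Arc ε = (-1242/17.7)(70.15/2589.0) ≈ -1.901.
|ε| = 1.90 > 1, so demand is elastic. A price rise therefore reduces total revenue.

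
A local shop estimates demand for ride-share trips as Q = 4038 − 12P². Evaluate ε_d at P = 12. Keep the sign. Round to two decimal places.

At P = 12, Q = 2310.
dQ/dP = −24P = -288.
ε = (dQ/dP)(P/Q) = (-288)(12/2310).

-1.50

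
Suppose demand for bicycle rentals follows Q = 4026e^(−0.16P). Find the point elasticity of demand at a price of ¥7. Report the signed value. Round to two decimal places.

-1.12

At P = 7, Q = 1313.602.
dQ/dP = −0.16·4026e^(−0.16P) = −0.16Q = -210.176.
ε = (dQ/dP)(P/Q) = (-210.176)(7/1313.602).
|ε| > 1, so demand is elastic at this price.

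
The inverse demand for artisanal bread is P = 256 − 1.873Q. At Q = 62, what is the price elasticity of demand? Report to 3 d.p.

At Q = 62, P = 256 − 1.873(62) = 139.87.
dP/dQ = −1.873, so dQ/dP = 1/(−1.873) = -0.534.
ε = (dQ/dP)(P/Q) = (-0.534)(139.87/62).

-1.205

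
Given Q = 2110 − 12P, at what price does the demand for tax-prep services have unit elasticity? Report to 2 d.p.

For linear demand Q = a − bP, ε = −bP/(a − bP). |ε| = 1 when bP = a − bP, i.e. P = a/(2b).
P = 2110/(2·12) = 2110/24 = 87.9167.

87.92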